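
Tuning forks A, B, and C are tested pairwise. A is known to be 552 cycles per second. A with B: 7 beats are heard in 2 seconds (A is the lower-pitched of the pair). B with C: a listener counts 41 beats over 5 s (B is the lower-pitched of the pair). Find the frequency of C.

563.7 Hz

A–B: Beat frequency = 7/2 = 3.5 Hz.
B is above A, so f_B = 552 + 3.5 = 555.5 Hz.
B–C: Beat frequency = 41/5 = 8.2 Hz.
C is above B, so f_C = 555.5 + 8.2 = 563.7 Hz.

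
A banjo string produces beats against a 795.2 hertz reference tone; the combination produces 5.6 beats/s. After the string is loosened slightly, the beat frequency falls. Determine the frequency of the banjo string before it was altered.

800.8 Hz

|f − 795.2| = 5.6, so the banjo string was at either 789.6 Hz or 800.8 Hz.
Reducing tension lowers a string's frequency; the adjustment lowers the banjo string's frequency.
The beat rate fell, so the adjustment moved the banjo string toward 795.2 Hz — it must have started above the reference.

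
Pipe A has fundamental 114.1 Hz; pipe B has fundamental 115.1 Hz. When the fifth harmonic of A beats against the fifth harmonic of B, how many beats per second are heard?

Fifth harmonic of the first: 5·114.1 = 570.5 Hz.
Fifth harmonic of the second: 5·115.1 = 575.5 Hz.
f_beat = |570.5 − 575.5| = 5.0 Hz.

5.0 Hz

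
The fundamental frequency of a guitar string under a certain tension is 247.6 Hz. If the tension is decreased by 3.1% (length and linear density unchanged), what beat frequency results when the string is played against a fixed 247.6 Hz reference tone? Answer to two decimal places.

For a string, f ∝ √T, so the new frequency is 247.6·√0.969 = 243.7320 Hz.
f_beat = |243.7320 − 247.6| = 3.87 Hz.

3.87 Hz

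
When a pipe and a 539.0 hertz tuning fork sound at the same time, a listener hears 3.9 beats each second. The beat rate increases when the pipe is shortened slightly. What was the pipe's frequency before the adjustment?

542.9 Hz

|f − 539.0| = 3.9, so the pipe was at either 535.1 Hz or 542.9 Hz.
A shorter pipe has a higher fundamental; the adjustment raises the pipe's frequency.
The beat rate rose, so the adjustment moved the pipe further from 539.0 Hz — it was already above the reference.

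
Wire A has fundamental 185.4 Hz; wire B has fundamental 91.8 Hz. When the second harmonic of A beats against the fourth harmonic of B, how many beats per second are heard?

Second harmonic of the first: 2·185.4 = 370.8 Hz.
Fourth harmonic of the second: 4·91.8 = 367.2 Hz.
f_beat = |370.8 − 367.2| = 3.6 Hz.

3.6 Hz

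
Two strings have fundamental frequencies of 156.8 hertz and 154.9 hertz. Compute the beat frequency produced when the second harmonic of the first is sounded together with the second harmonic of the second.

Second harmonic of the first: 2·156.8 = 313.6 Hz.
Second harmonic of the second: 2·154.9 = 309.8 Hz.
f_beat = |313.6 − 309.8| = 3.8 Hz.

3.8 Hz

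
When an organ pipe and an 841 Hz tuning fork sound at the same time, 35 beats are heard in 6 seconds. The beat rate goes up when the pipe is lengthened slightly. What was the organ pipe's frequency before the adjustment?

Beat frequency = 35/6 = 5.8333 Hz.
|f − 841| = 5.8333, so the organ pipe was at either 835.1667 Hz or 846.8333 Hz.
A longer pipe has a lower fundamental; the adjustment lowers the organ pipe's frequency.
The beat rate rose, so the adjustment moved the organ pipe further from 841 Hz — it was already below the reference.

835.1667 Hz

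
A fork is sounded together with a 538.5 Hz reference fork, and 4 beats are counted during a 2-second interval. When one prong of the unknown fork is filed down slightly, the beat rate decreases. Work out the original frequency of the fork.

Beat frequency = 4/2 = 2 Hz.
|f − 538.5| = 2, so the fork was at either 536.5 Hz or 540.5 Hz.
Filing a prong removes mass and raises the fork's frequency; the adjustment raises the fork's frequency.
The beat rate fell, so the adjustment moved the fork toward 538.5 Hz — it must have started below the reference.

536.5 Hz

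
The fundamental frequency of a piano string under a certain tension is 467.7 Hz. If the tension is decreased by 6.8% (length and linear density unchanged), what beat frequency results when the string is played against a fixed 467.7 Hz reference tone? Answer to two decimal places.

16.18 Hz

For a string, f ∝ √T, so the new frequency is 467.7·√0.932 = 451.5183 Hz.
f_beat = |451.5183 − 467.7| = 16.18 Hz.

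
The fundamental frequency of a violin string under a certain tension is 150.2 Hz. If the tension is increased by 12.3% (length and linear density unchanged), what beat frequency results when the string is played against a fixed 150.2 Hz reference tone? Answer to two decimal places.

For a string, f ∝ √T, so the new frequency is 150.2·√1.123 = 159.1695 Hz.
f_beat = |159.1695 − 150.2| = 8.97 Hz.

8.97 Hz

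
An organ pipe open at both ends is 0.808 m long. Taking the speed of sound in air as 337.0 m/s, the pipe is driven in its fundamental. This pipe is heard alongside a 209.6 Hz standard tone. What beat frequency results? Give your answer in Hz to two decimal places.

1.06 Hz

Open pipe: f_n = n·v/(2L) = 1·337.0/(2·0.808) = 208.5396 Hz.
f_beat = |208.5396 − 209.6| = 1.06 Hz.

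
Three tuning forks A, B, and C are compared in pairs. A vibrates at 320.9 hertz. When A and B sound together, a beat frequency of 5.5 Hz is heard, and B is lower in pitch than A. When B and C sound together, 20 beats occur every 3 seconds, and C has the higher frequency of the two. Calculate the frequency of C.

322.0667 Hz

B is below A, so f_B = 320.9 − 5.5 = 315.4 Hz.
B–C: Beat frequency = 20/3 = 6.6667 Hz.
C is above B, so f_C = 315.4 + 6.6667 = 322.0667 Hz.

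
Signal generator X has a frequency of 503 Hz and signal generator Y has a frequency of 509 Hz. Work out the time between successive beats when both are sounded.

0.167 s

f_beat = |503 − 509| = 6 Hz.
Beat period T = 1 / f_beat = 1 / 6 s.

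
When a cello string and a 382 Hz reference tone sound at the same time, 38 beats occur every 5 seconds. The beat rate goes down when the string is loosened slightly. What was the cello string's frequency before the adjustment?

Beat frequency = 38/5 = 7.6 Hz.
|f − 382| = 7.6, so the cello string was at either 374.4 Hz or 389.6 Hz.
Reducing tension lowers a string's frequency; the adjustment lowers the cello string's frequency.
The beat rate fell, so the adjustment moved the cello string toward 382 Hz — it must have started above the reference.

389.6 Hz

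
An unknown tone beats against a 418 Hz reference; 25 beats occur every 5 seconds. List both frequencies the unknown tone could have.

413 Hz or 423 Hz

Beat frequency = 25/5 = 5 Hz.
|f − 418| = 5, so f = 418 ± 5.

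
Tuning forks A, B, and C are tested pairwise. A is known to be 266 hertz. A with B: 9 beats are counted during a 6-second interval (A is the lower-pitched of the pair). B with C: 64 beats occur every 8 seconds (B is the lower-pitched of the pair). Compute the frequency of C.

A–B: Beat frequency = 9/6 = 1.5 Hz.
B is above A, so f_B = 266 + 1.5 = 267.5 Hz.
B–C: Beat frequency = 64/8 = 8 Hz.
C is above B, so f_C = 267.5 + 8 = 275.5 Hz.

275.5 Hz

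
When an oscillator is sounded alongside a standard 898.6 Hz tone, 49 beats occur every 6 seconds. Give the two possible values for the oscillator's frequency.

890.4333 Hz or 906.7667 Hz

Beat frequency = 49/6 = 8.1667 Hz.
|f − 898.6| = 8.1667, so f = 898.6 ± 8.1667.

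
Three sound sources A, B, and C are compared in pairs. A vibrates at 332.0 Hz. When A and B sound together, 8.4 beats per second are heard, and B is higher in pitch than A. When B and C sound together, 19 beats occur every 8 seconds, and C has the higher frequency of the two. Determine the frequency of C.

B is above A, so f_B = 332.0 + 8.4 = 340.4 Hz.
B–C: Beat frequency = 19/8 = 2.375 Hz.
C is above B, so f_C = 340.4 + 2.375 = 342.775 Hz.

342.775 Hz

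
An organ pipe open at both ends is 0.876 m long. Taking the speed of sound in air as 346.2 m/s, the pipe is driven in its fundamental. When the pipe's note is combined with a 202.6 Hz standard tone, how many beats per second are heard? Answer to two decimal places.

Open pipe: f_n = n·v/(2L) = 1·346.2/(2·0.876) = 197.6027 Hz.
f_beat = |197.6027 − 202.6| = 5.00 Hz.

5.00 Hz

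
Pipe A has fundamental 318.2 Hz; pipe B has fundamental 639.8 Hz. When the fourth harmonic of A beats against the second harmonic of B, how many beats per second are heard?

6.8 Hz

Fourth harmonic of the first: 4·318.2 = 1272.8 Hz.
Second harmonic of the second: 2·639.8 = 1279.6 Hz.
f_beat = |1272.8 − 1279.6| = 6.8 Hz.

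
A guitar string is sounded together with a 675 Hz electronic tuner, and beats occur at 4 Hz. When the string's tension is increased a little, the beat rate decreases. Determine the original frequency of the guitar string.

|f − 675| = 4, so the guitar string was at either 671 Hz or 679 Hz.
Higher tension means higher frequency; the adjustment raises the guitar string's frequency.
The beat rate fell, so the adjustment moved the guitar string toward 675 Hz — it must have started below the reference.

671 Hz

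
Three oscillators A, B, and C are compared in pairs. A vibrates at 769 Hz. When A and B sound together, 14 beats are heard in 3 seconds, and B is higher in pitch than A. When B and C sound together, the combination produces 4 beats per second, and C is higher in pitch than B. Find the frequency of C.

A–B: Beat frequency = 14/3 = 4.6667 Hz.
B is above A, so f_B = 769 + 4.6667 = 773.6667 Hz.
C is above B, so f_C = 773.6667 + 4 = 777.6667 Hz.

777.6667 Hz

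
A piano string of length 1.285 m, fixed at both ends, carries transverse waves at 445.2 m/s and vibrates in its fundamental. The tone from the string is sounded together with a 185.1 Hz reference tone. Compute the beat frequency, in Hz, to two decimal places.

For a string fixed at both ends, f_n = n·v/(2L) = 1·445.2/(2·1.285) = 173.2296 Hz.
f_beat = |173.2296 − 185.1| = 11.87 Hz.

11.87 Hz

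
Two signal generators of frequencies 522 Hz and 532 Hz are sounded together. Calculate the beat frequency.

10 Hz

f_beat = |f₁ − f₂|.
|522 − 532| = 10 Hz.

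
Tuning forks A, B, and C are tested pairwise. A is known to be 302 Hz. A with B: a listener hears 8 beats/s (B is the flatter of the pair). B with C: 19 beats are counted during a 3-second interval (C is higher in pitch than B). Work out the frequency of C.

300.3333 Hz

B is below A, so f_B = 302 − 8 = 294 Hz.
B–C: Beat frequency = 19/3 = 6.3333 Hz.
C is above B, so f_C = 294 + 6.3333 = 300.3333 Hz.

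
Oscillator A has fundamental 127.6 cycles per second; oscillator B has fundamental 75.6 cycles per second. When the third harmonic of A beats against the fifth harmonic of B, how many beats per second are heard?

4.8 Hz

Third harmonic of the first: 3·127.6 = 382.8 Hz.
Fifth harmonic of the second: 5·75.6 = 378.0 Hz.
f_beat = |382.8 − 378.0| = 4.8 Hz.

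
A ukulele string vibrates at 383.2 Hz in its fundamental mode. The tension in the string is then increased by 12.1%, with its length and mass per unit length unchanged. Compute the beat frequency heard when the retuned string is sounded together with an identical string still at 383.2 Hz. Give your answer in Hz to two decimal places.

For a string, f ∝ √T, so the new frequency is 383.2·√1.121 = 405.7218 Hz.
f_beat = |405.7218 − 383.2| = 22.52 Hz.

22.52 Hz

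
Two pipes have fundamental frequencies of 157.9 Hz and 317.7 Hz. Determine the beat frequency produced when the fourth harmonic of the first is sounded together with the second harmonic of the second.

Fourth harmonic of the first: 4·157.9 = 631.6 Hz.
Second harmonic of the second: 2·317.7 = 635.4 Hz.
f_beat = |631.6 − 635.4| = 3.8 Hz.

3.8 Hz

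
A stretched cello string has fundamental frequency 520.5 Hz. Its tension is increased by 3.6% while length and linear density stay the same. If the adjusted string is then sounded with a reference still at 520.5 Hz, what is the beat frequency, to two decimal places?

9.29 Hz

For a string, f ∝ √T, so the new frequency is 520.5·√1.036 = 529.7862 Hz.
f_beat = |529.7862 − 520.5| = 9.29 Hz.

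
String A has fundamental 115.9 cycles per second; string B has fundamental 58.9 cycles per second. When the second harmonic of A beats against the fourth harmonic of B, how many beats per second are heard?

3.8 Hz

Second harmonic of the first: 2·115.9 = 231.8 Hz.
Fourth harmonic of the second: 4·58.9 = 235.6 Hz.
f_beat = |231.8 − 235.6| = 3.8 Hz.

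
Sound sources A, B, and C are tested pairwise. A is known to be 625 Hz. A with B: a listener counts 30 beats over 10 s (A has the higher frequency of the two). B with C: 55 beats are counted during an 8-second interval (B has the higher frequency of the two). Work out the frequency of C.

A–B: Beat frequency = 30/10 = 3 Hz.
B is below A, so f_B = 625 − 3 = 622 Hz.
B–C: Beat frequency = 55/8 = 6.875 Hz.
C is below B, so f_C = 622 − 6.875 = 615.125 Hz.

615.125 Hz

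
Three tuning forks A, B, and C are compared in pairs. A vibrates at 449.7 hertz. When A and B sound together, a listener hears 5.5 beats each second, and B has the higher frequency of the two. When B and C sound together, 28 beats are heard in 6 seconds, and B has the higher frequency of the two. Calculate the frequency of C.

B is above A, so f_B = 449.7 + 5.5 = 455.2 Hz.
B–C: Beat frequency = 28/6 = 4.6667 Hz.
C is below B, so f_C = 455.2 − 4.6667 = 450.5333 Hz.

450.5333 Hz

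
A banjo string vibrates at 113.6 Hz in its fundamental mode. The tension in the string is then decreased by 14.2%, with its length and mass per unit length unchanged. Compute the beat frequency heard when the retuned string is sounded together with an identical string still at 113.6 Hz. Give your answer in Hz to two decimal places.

8.37 Hz

For a string, f ∝ √T, so the new frequency is 113.6·√0.858 = 105.2257 Hz.
f_beat = |105.2257 − 113.6| = 8.37 Hz.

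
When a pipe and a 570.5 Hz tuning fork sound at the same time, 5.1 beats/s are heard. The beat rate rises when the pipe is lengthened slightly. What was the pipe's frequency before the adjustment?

|f − 570.5| = 5.1, so the pipe was at either 565.4 Hz or 575.6 Hz.
A longer pipe has a lower fundamental; the adjustment lowers the pipe's frequency.
The beat rate rose, so the adjustment moved the pipe further from 570.5 Hz — it was already below the reference.

565.4 Hz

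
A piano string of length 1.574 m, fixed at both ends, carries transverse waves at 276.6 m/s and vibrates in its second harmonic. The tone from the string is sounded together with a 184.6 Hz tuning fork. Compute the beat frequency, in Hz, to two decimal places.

8.87 Hz

For a string fixed at both ends, f_n = n·v/(2L) = 2·276.6/(2·1.574) = 175.7306 Hz.
f_beat = |175.7306 − 184.6| = 8.87 Hz.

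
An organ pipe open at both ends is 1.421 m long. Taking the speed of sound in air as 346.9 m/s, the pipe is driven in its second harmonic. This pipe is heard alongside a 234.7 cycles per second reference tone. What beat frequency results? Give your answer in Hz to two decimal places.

Open pipe: f_n = n·v/(2L) = 2·346.9/(2·1.421) = 244.1239 Hz.
f_beat = |244.1239 − 234.7| = 9.42 Hz.

9.42 Hz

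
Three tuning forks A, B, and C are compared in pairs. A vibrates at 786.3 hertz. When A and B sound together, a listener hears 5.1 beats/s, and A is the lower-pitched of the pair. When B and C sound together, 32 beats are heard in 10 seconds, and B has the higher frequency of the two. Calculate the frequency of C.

B is above A, so f_B = 786.3 + 5.1 = 791.4 Hz.
B–C: Beat frequency = 32/10 = 3.2 Hz.
C is below B, so f_C = 791.4 − 3.2 = 788.2 Hz.

788.2 Hz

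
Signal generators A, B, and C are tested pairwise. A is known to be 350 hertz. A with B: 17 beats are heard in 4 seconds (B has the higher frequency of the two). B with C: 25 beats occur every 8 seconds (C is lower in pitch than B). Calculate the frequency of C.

A–B: Beat frequency = 17/4 = 4.25 Hz.
B is above A, so f_B = 350 + 4.25 = 354.25 Hz.
B–C: Beat frequency = 25/8 = 3.125 Hz.
C is below B, so f_C = 354.25 − 3.125 = 351.125 Hz.

351.125 Hz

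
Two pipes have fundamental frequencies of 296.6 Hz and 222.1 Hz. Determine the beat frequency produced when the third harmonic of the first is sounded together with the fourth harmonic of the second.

Third harmonic of the first: 3·296.6 = 889.8 Hz.
Fourth harmonic of the second: 4·222.1 = 888.4 Hz.
f_beat = |889.8 − 888.4| = 1.4 Hz.

1.4 Hz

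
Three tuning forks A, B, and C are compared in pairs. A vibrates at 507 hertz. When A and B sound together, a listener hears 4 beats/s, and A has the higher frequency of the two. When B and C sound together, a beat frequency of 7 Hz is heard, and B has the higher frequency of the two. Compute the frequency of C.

B is below A, so f_B = 507 − 4 = 503 Hz.
C is below B, so f_C = 503 − 7 = 496 Hz.

496 Hz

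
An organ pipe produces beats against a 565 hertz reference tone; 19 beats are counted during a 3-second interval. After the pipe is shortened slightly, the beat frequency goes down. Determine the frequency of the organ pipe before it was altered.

558.6667 Hz

Beat frequency = 19/3 = 6.3333 Hz.
|f − 565| = 6.3333, so the organ pipe was at either 558.6667 Hz or 571.3333 Hz.
A shorter pipe has a higher fundamental; the adjustment raises the organ pipe's frequency.
The beat rate fell, so the adjustment moved the organ pipe toward 565 Hz — it must have started below the reference.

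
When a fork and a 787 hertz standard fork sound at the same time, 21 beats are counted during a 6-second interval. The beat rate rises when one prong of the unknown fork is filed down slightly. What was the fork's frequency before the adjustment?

Beat frequency = 21/6 = 3.5 Hz.
|f − 787| = 3.5, so the fork was at either 783.5 Hz or 790.5 Hz.
Filing a prong removes mass and raises the fork's frequency; the adjustment raises the fork's frequency.
The beat rate rose, so the adjustment moved the fork further from 787 Hz — it was already above the reference.

790.5 Hz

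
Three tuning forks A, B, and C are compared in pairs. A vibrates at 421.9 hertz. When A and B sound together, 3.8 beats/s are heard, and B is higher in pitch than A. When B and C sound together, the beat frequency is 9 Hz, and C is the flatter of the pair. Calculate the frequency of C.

416.7 Hz

B is above A, so f_B = 421.9 + 3.8 = 425.7 Hz.
C is below B, so f_C = 425.7 − 9 = 416.7 Hz.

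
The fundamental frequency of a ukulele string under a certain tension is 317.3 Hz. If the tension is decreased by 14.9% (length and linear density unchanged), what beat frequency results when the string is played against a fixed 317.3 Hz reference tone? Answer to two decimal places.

For a string, f ∝ √T, so the new frequency is 317.3·√0.851 = 292.7082 Hz.
f_beat = |292.7082 − 317.3| = 24.59 Hz.

24.59 Hz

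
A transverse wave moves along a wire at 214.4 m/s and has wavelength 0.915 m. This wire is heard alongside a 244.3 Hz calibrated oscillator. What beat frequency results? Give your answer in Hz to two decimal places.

Source frequency f = v/λ = 214.4/0.915 = 234.3169 Hz.
f_beat = |234.3169 − 244.3| = 9.98 Hz.

9.98 Hz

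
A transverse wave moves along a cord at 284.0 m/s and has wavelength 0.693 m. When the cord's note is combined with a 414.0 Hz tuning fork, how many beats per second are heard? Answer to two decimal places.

4.19 Hz

Source frequency f = v/λ = 284.0/0.693 = 409.8124 Hz.
f_beat = |409.8124 − 414.0| = 4.19 Hz.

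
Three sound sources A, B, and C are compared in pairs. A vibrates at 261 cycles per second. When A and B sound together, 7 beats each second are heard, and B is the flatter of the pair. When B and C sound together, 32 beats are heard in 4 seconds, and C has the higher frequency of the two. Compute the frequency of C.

262 Hz

B is below A, so f_B = 261 − 7 = 254 Hz.
B–C: Beat frequency = 32/4 = 8 Hz.
C is above B, so f_C = 254 + 8 = 262 Hz.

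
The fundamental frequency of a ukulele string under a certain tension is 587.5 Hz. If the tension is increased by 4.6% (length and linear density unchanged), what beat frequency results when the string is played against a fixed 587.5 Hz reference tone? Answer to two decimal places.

13.36 Hz

For a string, f ∝ √T, so the new frequency is 587.5·√1.046 = 600.8606 Hz.
f_beat = |600.8606 − 587.5| = 13.36 Hz.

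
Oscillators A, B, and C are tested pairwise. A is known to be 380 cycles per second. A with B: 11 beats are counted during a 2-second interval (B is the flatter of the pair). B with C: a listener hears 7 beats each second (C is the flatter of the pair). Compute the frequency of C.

367.5 Hz

A–B: Beat frequency = 11/2 = 5.5 Hz.
B is below A, so f_B = 380 − 5.5 = 374.5 Hz.
C is below B, so f_C = 374.5 − 7 = 367.5 Hz.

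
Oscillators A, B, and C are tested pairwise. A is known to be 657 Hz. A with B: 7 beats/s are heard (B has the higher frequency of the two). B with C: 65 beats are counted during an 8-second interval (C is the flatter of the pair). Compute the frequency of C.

B is above A, so f_B = 657 + 7 = 664 Hz.
B–C: Beat frequency = 65/8 = 8.125 Hz.
C is below B, so f_C = 664 − 8.125 = 655.875 Hz.

655.875 Hz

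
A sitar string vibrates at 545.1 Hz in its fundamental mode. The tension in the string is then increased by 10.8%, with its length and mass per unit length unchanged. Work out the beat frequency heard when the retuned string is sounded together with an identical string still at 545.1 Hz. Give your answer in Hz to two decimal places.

For a string, f ∝ √T, so the new frequency is 545.1·√1.108 = 573.7809 Hz.
f_beat = |573.7809 − 545.1| = 28.68 Hz.

28.68 Hz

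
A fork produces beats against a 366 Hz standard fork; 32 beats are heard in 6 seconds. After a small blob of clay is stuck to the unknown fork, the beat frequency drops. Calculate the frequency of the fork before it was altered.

371.3333 Hz

Beat frequency = 32/6 = 5.3333 Hz.
|f − 366| = 5.3333, so the fork was at either 360.6667 Hz or 371.3333 Hz.
Adding mass to a fork lowers its frequency; the adjustment lowers the fork's frequency.
The beat rate fell, so the adjustment moved the fork toward 366 Hz — it must have started above the reference.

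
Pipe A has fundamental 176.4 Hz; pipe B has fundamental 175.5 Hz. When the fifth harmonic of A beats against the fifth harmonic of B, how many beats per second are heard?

Fifth harmonic of the first: 5·176.4 = 882.0 Hz.
Fifth harmonic of the second: 5·175.5 = 877.5 Hz.
f_beat = |882.0 − 877.5| = 4.5 Hz.

4.5 Hz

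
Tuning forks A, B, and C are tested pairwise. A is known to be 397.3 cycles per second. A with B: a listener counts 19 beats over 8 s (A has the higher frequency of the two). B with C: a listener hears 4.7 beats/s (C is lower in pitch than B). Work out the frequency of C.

390.225 Hz

A–B: Beat frequency = 19/8 = 2.375 Hz.
B is below A, so f_B = 397.3 − 2.375 = 394.925 Hz.
C is below B, so f_C = 394.925 − 4.7 = 390.225 Hz.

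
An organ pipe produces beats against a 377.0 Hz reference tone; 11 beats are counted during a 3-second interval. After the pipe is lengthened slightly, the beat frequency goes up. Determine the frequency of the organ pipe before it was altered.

373.3333 Hz

Beat frequency = 11/3 = 3.6667 Hz.
|f − 377.0| = 3.6667, so the organ pipe was at either 373.3333 Hz or 380.6667 Hz.
A longer pipe has a lower fundamental; the adjustment lowers the organ pipe's frequency.
The beat rate rose, so the adjustment moved the organ pipe further from 377.0 Hz — it was already below the reference.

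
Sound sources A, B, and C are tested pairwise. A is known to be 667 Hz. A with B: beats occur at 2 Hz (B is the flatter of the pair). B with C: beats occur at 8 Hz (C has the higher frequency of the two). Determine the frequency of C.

673 Hz

B is below A, so f_B = 667 − 2 = 665 Hz.
C is above B, so f_C = 665 + 8 = 673 Hz.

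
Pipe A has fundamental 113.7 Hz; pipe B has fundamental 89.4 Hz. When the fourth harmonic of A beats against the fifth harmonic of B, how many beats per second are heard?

7.8 Hz

Fourth harmonic of the first: 4·113.7 = 454.8 Hz.
Fifth harmonic of the second: 5·89.4 = 447.0 Hz.
f_beat = |454.8 − 447.0| = 7.8 Hz.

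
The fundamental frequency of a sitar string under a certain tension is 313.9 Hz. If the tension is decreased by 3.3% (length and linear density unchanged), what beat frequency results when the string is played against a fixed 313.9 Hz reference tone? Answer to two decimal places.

5.22 Hz

For a string, f ∝ √T, so the new frequency is 313.9·√0.967 = 308.6772 Hz.
f_beat = |308.6772 − 313.9| = 5.22 Hz.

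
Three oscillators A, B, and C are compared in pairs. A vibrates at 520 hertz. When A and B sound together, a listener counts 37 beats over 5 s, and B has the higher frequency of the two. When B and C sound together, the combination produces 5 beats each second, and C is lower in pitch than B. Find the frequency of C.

522.4 Hz

A–B: Beat frequency = 37/5 = 7.4 Hz.
B is above A, so f_B = 520 + 7.4 = 527.4 Hz.
C is below B, so f_C = 527.4 − 5 = 522.4 Hz.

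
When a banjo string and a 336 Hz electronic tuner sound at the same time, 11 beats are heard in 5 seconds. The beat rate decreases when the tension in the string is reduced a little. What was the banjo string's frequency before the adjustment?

Beat frequency = 11/5 = 2.2 Hz.
|f − 336| = 2.2, so the banjo string was at either 333.8 Hz or 338.2 Hz.
Lower tension means lower frequency; the adjustment lowers the banjo string's frequency.
The beat rate fell, so the adjustment moved the banjo string toward 336 Hz — it must have started above the reference.

338.2 Hz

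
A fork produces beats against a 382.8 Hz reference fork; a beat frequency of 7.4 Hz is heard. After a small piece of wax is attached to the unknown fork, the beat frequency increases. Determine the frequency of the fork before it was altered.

375.4 Hz

|f − 382.8| = 7.4, so the fork was at either 375.4 Hz or 390.2 Hz.
Loading a fork with wax lowers its frequency; the adjustment lowers the fork's frequency.
The beat rate rose, so the adjustment moved the fork further from 382.8 Hz — it was already below the reference.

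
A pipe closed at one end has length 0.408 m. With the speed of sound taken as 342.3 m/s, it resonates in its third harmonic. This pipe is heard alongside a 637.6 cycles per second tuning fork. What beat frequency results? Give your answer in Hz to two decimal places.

Closed pipe (odd harmonics): f_n = n·v/(4L) = 3·342.3/(4·0.408) = 629.2279 Hz.
f_beat = |629.2279 − 637.6| = 8.37 Hz.

8.37 Hz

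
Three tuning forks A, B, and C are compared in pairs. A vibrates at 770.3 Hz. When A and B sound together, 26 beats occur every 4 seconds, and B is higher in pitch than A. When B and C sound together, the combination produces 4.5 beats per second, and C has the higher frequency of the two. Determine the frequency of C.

781.3 Hz

A–B: Beat frequency = 26/4 = 6.5 Hz.
B is above A, so f_B = 770.3 + 6.5 = 776.8 Hz.
C is above B, so f_C = 776.8 + 4.5 = 781.3 Hz.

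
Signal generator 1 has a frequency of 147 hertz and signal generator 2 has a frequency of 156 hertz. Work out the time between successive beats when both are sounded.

f_beat = |147 − 156| = 9 Hz.
Beat period T = 1 / f_beat = 1 / 9 s.

0.111 s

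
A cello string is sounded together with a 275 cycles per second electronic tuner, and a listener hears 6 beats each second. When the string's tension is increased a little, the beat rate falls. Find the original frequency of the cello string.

269 Hz

|f − 275| = 6, so the cello string was at either 269 Hz or 281 Hz.
Higher tension means higher frequency; the adjustment raises the cello string's frequency.
The beat rate fell, so the adjustment moved the cello string toward 275 Hz — it must have started below the reference.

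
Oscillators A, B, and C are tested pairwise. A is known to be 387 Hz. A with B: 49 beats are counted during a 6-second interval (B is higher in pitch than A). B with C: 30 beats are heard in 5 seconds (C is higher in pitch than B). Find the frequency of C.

A–B: Beat frequency = 49/6 = 8.1667 Hz.
B is above A, so f_B = 387 + 8.1667 = 395.1667 Hz.
B–C: Beat frequency = 30/5 = 6 Hz.
C is above B, so f_C = 395.1667 + 6 = 401.1667 Hz.

401.1667 Hz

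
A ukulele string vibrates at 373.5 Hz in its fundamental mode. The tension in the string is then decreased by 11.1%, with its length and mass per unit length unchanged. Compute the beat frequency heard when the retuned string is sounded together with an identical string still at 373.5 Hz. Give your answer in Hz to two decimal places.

For a string, f ∝ √T, so the new frequency is 373.5·√0.889 = 352.1612 Hz.
f_beat = |352.1612 − 373.5| = 21.34 Hz.

21.34 Hz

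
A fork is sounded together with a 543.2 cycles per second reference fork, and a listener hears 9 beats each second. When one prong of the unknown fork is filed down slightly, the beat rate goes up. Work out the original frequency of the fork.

|f − 543.2| = 9, so the fork was at either 534.2 Hz or 552.2 Hz.
Filing a prong removes mass and raises the fork's frequency; the adjustment raises the fork's frequency.
The beat rate rose, so the adjustment moved the fork further from 543.2 Hz — it was already above the reference.

552.2 Hz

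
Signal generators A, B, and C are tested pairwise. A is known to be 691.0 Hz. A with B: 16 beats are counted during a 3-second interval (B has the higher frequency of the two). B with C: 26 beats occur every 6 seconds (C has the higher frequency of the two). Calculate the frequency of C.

700.6667 Hz

A–B: Beat frequency = 16/3 = 5.3333 Hz.
B is above A, so f_B = 691.0 + 5.3333 = 696.3333 Hz.
B–C: Beat frequency = 26/6 = 4.3333 Hz.
C is above B, so f_C = 696.3333 + 4.3333 = 700.6667 Hz.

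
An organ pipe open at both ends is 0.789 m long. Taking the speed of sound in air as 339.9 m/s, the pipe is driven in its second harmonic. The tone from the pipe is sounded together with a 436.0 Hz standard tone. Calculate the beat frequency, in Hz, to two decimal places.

Open pipe: f_n = n·v/(2L) = 2·339.9/(2·0.789) = 430.7985 Hz.
f_beat = |430.7985 − 436.0| = 5.20 Hz.

5.20 Hz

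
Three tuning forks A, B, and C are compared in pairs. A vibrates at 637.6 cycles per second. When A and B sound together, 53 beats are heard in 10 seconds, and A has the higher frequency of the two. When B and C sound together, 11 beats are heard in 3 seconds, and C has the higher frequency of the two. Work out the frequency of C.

A–B: Beat frequency = 53/10 = 5.3 Hz.
B is below A, so f_B = 637.6 − 5.3 = 632.3 Hz.
B–C: Beat frequency = 11/3 = 3.6667 Hz.
C is above B, so f_C = 632.3 + 3.6667 = 635.9667 Hz.

635.9667 Hz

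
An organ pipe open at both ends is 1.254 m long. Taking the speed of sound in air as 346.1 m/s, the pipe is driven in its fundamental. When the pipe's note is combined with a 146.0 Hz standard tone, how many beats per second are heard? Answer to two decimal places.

Open pipe: f_n = n·v/(2L) = 1·346.1/(2·1.254) = 137.9984 Hz.
f_beat = |137.9984 − 146.0| = 8.00 Hz.

8.00 Hz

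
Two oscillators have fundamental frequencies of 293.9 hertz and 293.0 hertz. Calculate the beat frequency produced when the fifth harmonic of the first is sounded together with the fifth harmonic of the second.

Fifth harmonic of the first: 5·293.9 = 1469.5 Hz.
Fifth harmonic of the second: 5·293.0 = 1465.0 Hz.
f_beat = |1469.5 − 1465.0| = 4.5 Hz.

4.5 Hz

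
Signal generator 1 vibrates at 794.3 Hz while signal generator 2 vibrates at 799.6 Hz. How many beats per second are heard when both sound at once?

f_beat = |f₁ − f₂|.
|794.3 − 799.6| = 5.3 Hz.

5.3 Hz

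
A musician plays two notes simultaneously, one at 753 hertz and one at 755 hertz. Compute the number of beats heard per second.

The beat frequency equals the magnitude of the frequency difference.
|753 − 755| = 2 Hz.

2 Hz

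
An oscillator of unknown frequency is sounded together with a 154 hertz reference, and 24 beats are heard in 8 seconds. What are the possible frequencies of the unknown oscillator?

151 Hz or 157 Hz

Beat frequency = 24/8 = 3 Hz.
|f − 154| = 3, so f = 154 ± 3.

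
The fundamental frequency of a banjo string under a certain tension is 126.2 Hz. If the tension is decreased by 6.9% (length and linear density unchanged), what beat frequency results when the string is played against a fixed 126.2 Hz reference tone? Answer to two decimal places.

4.43 Hz

For a string, f ∝ √T, so the new frequency is 126.2·√0.931 = 121.7683 Hz.
f_beat = |121.7683 − 126.2| = 4.43 Hz.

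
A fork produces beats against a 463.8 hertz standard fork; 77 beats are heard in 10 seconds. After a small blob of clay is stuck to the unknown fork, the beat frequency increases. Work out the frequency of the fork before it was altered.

456.1 Hz

Beat frequency = 77/10 = 7.7 Hz.
|f − 463.8| = 7.7, so the fork was at either 456.1 Hz or 471.5 Hz.
Adding mass to a fork lowers its frequency; the adjustment lowers the fork's frequency.
The beat rate rose, so the adjustment moved the fork further from 463.8 Hz — it was already below the reference.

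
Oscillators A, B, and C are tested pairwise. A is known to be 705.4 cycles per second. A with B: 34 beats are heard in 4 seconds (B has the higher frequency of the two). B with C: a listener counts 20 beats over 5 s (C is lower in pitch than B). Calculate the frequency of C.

A–B: Beat frequency = 34/4 = 8.5 Hz.
B is above A, so f_B = 705.4 + 8.5 = 713.9 Hz.
B–C: Beat frequency = 20/5 = 4 Hz.
C is below B, so f_C = 713.9 − 4 = 709.9 Hz.

709.9 Hz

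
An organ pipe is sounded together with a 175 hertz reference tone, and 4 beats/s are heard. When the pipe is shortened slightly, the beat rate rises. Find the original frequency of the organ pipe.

|f − 175| = 4, so the organ pipe was at either 171 Hz or 179 Hz.
A shorter pipe has a higher fundamental; the adjustment raises the organ pipe's frequency.
The beat rate rose, so the adjustment moved the organ pipe further from 175 Hz — it was already above the reference.

179 Hz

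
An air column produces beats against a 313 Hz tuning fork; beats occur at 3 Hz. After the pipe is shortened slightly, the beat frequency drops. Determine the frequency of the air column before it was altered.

|f − 313| = 3, so the air column was at either 310 Hz or 316 Hz.
A shorter pipe has a higher fundamental; the adjustment raises the air column's frequency.
The beat rate fell, so the adjustment moved the air column toward 313 Hz — it must have started below the reference.

310 Hz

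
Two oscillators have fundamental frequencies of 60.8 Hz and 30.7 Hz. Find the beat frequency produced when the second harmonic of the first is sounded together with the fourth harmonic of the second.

1.2 Hz

Second harmonic of the first: 2·60.8 = 121.6 Hz.
Fourth harmonic of the second: 4·30.7 = 122.8 Hz.
f_beat = |121.6 − 122.8| = 1.2 Hz.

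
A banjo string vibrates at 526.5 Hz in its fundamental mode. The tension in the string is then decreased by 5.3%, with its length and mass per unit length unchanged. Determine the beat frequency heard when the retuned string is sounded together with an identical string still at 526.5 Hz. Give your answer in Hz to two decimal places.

14.14 Hz

For a string, f ∝ √T, so the new frequency is 526.5·√0.947 = 512.3578 Hz.
f_beat = |512.3578 − 526.5| = 14.14 Hz.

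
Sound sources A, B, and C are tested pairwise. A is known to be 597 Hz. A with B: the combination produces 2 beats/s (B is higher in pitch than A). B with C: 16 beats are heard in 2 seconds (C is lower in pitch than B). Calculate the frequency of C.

591 Hz

B is above A, so f_B = 597 + 2 = 599 Hz.
B–C: Beat frequency = 16/2 = 8 Hz.
C is below B, so f_C = 599 − 8 = 591 Hz.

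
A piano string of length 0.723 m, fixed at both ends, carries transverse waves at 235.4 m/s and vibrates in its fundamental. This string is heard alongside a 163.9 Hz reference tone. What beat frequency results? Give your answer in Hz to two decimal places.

1.11 Hz

For a string fixed at both ends, f_n = n·v/(2L) = 1·235.4/(2·0.723) = 162.7939 Hz.
f_beat = |162.7939 − 163.9| = 1.11 Hz.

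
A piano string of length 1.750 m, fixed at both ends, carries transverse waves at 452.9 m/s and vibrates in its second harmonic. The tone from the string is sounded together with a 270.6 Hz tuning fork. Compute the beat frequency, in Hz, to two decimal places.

For a string fixed at both ends, f_n = n·v/(2L) = 2·452.9/(2·1.750) = 258.8000 Hz.
f_beat = |258.8000 − 270.6| = 11.80 Hz.

11.80 Hz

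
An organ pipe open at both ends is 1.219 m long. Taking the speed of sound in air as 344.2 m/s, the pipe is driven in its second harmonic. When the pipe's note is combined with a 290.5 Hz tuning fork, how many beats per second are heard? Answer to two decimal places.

8.14 Hz

Open pipe: f_n = n·v/(2L) = 2·344.2/(2·1.219) = 282.3626 Hz.
f_beat = |282.3626 − 290.5| = 8.14 Hz.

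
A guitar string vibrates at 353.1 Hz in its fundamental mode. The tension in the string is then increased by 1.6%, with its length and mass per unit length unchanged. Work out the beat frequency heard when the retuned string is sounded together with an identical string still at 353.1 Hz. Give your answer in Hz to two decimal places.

For a string, f ∝ √T, so the new frequency is 353.1·√1.016 = 355.9136 Hz.
f_beat = |355.9136 − 353.1| = 2.81 Hz.

2.81 Hz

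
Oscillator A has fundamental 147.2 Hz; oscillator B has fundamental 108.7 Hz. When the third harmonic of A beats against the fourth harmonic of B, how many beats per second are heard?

Third harmonic of the first: 3·147.2 = 441.6 Hz.
Fourth harmonic of the second: 4·108.7 = 434.8 Hz.
f_beat = |441.6 − 434.8| = 6.8 Hz.

6.8 Hz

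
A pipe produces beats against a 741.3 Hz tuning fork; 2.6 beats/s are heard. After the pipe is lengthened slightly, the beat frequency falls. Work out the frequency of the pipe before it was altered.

|f − 741.3| = 2.6, so the pipe was at either 738.7 Hz or 743.9 Hz.
A longer pipe has a lower fundamental; the adjustment lowers the pipe's frequency.
The beat rate fell, so the adjustment moved the pipe toward 741.3 Hz — it must have started above the reference.

743.9 Hz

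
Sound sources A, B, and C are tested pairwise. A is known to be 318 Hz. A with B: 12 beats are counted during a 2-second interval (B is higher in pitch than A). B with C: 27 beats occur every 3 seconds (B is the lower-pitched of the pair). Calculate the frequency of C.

A–B: Beat frequency = 12/2 = 6 Hz.
B is above A, so f_B = 318 + 6 = 324 Hz.
B–C: Beat frequency = 27/3 = 9 Hz.
C is above B, so f_C = 324 + 9 = 333 Hz.

333 Hz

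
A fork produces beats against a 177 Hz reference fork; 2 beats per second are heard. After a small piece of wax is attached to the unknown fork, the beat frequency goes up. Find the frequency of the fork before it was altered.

175 Hz

|f − 177| = 2, so the fork was at either 175 Hz or 179 Hz.
Loading a fork with wax lowers its frequency; the adjustment lowers the fork's frequency.
The beat rate rose, so the adjustment moved the fork further from 177 Hz — it was already below the reference.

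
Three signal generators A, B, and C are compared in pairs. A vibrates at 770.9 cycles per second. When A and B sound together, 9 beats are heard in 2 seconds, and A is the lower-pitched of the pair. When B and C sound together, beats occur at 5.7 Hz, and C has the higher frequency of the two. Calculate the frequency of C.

A–B: Beat frequency = 9/2 = 4.5 Hz.
B is above A, so f_B = 770.9 + 4.5 = 775.4 Hz.
C is above B, so f_C = 775.4 + 5.7 = 781.1 Hz.

781.1 Hz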